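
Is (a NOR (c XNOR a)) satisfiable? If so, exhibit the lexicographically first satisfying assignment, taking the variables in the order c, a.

c=1, a=0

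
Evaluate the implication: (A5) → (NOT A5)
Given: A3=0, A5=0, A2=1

Antecedent (A5) = 0; consequent (NOT A5) = 1.
0 → 1 = 1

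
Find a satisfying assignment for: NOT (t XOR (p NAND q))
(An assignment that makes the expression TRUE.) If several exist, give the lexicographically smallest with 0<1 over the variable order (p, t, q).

p=0, t=1, q=0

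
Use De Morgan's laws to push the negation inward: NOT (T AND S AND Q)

NOT T OR NOT S OR NOT Q
De Morgan's: NOT(AND of terms) = OR of negations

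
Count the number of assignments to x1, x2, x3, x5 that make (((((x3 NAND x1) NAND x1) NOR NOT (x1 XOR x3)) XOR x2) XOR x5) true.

Satisfying assignments: (0,0,0,1), (0,0,1,1), (0,1,0,0), (0,1,1,0), (1,0,0,0), (1,0,1,1), (1,1,0,1), (1,1,1,0)
Count: 8 out of 16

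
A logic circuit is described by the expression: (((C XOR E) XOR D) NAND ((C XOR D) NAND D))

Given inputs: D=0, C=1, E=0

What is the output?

Substituting: (((1 XOR 0) XOR 0) NAND ((1 XOR 0) NAND 0))
= 0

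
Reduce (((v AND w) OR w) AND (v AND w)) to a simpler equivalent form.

By absorption (E AND (E OR v) = E):
= (v AND w)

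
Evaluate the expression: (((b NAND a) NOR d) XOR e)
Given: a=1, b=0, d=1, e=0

Substituting: (((0 NAND 1) NOR 1) XOR 0)
= 0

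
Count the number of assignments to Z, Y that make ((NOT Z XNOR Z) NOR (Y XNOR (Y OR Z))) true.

Satisfying assignments: (1,0)
Count: 1 out of 4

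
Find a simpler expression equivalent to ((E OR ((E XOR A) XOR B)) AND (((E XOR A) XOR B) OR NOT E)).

By distribution ((E OR v) AND (E OR NOT v) = E):
= ((E XOR A) XOR B)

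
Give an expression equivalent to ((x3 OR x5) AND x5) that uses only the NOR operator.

((((x3 NOR x5) NOR (x3 NOR x5)) NOR ((x3 NOR x5) NOR (x3 NOR x5))) NOR (x5 NOR x5))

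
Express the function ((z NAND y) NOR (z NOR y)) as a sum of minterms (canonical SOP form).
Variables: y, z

Σm(3) = (y AND z)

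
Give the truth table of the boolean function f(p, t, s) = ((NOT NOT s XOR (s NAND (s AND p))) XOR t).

p | t | s | Output
------------------
0 | 0 | 0 | 1
0 | 0 | 1 | 0
0 | 1 | 0 | 0
0 | 1 | 1 | 1
1 | 0 | 0 | 1
1 | 0 | 1 | 1
1 | 1 | 0 | 0
1 | 1 | 1 | 0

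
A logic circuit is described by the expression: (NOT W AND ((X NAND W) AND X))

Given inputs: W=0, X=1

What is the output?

Substituting: (NOT 0 AND ((1 NAND 0) AND 1))
= 1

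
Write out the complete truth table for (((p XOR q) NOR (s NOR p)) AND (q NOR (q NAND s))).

q | s | p | Output
------------------
0 | 0 | 0 | 0
0 | 0 | 1 | 0
0 | 1 | 0 | 0
0 | 1 | 1 | 0
1 | 0 | 0 | 0
1 | 0 | 1 | 0
1 | 1 | 0 | 0
1 | 1 | 1 | 0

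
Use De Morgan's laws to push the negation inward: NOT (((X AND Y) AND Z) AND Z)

NOT ((X AND Y) AND Z) OR NOT Z
De Morgan's: NOT(AND of terms) = OR of negations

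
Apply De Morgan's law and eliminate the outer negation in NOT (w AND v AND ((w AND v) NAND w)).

NOT w OR NOT v OR NOT ((w AND v) NAND w)
De Morgan's: NOT(AND of terms) = OR of negations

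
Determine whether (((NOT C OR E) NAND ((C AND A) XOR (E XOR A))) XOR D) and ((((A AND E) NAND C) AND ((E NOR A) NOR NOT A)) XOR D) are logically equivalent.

No. Counterexample: with E=0, D=0, A=0, C=0, Expression 1 = 1 but Expression 2 = 0.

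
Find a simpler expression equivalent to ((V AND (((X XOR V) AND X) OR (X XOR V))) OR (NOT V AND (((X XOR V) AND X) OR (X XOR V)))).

By distribution ((E AND v) OR (E AND NOT v) = E) then absorption (E OR (E AND v) = E):
= (X XOR V)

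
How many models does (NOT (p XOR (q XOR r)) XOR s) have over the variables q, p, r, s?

Satisfying assignments: (0,0,0,0), (0,0,1,1), (0,1,0,1), (0,1,1,0), (1,0,0,1), (1,0,1,0), (1,1,0,0), (1,1,1,1)
Count: 8 out of 16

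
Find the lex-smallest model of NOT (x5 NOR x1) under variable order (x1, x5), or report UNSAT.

x1=0, x5=1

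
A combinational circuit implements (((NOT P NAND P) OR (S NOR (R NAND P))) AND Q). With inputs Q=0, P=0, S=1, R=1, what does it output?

Substituting: (((NOT 0 NAND 0) OR (1 NOR (1 NAND 0))) AND 0)
= 0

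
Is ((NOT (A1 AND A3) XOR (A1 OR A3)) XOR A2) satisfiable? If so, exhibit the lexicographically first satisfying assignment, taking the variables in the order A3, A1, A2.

A3=0, A1=0, A2=0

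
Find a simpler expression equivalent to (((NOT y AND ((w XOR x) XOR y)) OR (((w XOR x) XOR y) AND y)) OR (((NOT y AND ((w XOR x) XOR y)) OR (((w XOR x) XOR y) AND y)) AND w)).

By absorption (E OR (E AND v) = E) then distribution ((E AND v) OR (E AND NOT v) = E):
= ((w XOR x) XOR y)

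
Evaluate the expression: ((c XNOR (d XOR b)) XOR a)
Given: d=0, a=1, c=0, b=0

Substituting: ((0 XNOR (0 XOR 0)) XOR 1)
= 0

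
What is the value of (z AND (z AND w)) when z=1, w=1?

Substituting: (1 AND (1 AND 1))
= 1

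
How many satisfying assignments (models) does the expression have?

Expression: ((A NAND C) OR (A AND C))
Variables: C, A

Satisfying assignments: (0,0), (0,1), (1,0), (1,1)
Count: 4 out of 4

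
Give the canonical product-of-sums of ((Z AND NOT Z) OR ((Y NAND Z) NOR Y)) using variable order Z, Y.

ΠM(0, 1, 2, 3) = (Z OR Y) AND (Z OR NOT Y) AND (NOT Z OR Y) AND (NOT Z OR NOT Y)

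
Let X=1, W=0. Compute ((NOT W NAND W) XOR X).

Substituting: ((NOT 0 NAND 0) XOR 1)
= 0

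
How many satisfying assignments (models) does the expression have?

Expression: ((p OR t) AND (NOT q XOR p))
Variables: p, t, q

Satisfying assignments: (0,1,0), (1,0,1), (1,1,1)
Count: 3 out of 8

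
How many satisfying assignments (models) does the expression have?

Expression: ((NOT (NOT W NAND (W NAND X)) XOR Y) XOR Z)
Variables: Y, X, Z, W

Satisfying assignments: (0,0,0,0), (0,0,1,1), (0,1,0,0), (0,1,1,1), (1,0,0,1), (1,0,1,0), (1,1,0,1), (1,1,1,0)
Count: 8 out of 16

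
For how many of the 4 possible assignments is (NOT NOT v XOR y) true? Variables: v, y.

Satisfying assignments: (0,1), (1,0)
Count: 2 out of 4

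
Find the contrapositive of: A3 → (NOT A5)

Contrapositive: A5 → NOT A3
Note: A statement and its contrapositive are logically equivalent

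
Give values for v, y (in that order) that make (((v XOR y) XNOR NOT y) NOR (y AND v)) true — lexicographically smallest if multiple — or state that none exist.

v=0, y=0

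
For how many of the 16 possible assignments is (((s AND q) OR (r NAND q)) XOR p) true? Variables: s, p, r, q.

Satisfying assignments: (0,0,0,0), (0,0,0,1), (0,0,1,0), (0,1,1,1), (1,0,0,0), (1,0,0,1), (1,0,1,0), (1,0,1,1)
Count: 8 out of 16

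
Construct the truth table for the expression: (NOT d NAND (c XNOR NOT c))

d | c | Output
--------------
0 | 0 | 1
0 | 1 | 1
1 | 0 | 1
1 | 1 | 1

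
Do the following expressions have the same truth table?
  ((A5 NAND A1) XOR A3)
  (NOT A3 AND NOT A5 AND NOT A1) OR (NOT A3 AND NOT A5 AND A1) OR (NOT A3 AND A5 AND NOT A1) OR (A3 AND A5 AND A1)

Yes, they are equivalent — the two output columns agree on all 8 assignments:
A3 | A5 | A1 | Expression 1 | Expression 2
------------------------------------------
0 | 0 | 0 | 1 | 1
0 | 0 | 1 | 1 | 1
0 | 1 | 0 | 1 | 1
0 | 1 | 1 | 0 | 0
1 | 0 | 0 | 0 | 0
1 | 0 | 1 | 0 | 0
1 | 1 | 0 | 0 | 0
1 | 1 | 1 | 1 | 1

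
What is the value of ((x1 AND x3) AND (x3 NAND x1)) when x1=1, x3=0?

Substituting: ((1 AND 0) AND (0 NAND 1))
= 0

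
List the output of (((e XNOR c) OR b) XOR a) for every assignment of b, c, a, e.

b | c | a | e | Output
----------------------
0 | 0 | 0 | 0 | 1
0 | 0 | 0 | 1 | 0
0 | 0 | 1 | 0 | 0
0 | 0 | 1 | 1 | 1
0 | 1 | 0 | 0 | 0
0 | 1 | 0 | 1 | 1
0 | 1 | 1 | 0 | 1
0 | 1 | 1 | 1 | 0
1 | 0 | 0 | 0 | 1
1 | 0 | 0 | 1 | 1
1 | 0 | 1 | 0 | 0
1 | 0 | 1 | 1 | 0
1 | 1 | 0 | 0 | 1
1 | 1 | 0 | 1 | 1
1 | 1 | 1 | 0 | 0
1 | 1 | 1 | 1 | 0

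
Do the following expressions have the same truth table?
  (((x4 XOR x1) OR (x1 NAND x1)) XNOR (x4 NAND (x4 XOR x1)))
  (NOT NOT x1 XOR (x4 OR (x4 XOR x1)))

No. Counterexample: with x4=0, x1=0, Expression 1 = 1 but Expression 2 = 0.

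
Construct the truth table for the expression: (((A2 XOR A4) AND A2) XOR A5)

A5 | A4 | A2 | Output
---------------------
0 | 0 | 0 | 0
0 | 0 | 1 | 1
0 | 1 | 0 | 0
0 | 1 | 1 | 0
1 | 0 | 0 | 1
1 | 0 | 1 | 0
1 | 1 | 0 | 1
1 | 1 | 1 | 1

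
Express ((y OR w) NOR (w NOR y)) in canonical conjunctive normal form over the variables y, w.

(y OR w) AND (y OR NOT w) AND (NOT y OR w) AND (NOT y OR NOT w)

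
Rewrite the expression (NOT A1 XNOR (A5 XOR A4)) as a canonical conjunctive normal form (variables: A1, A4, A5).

(A1 OR A4 OR A5) AND (A1 OR NOT A4 OR NOT A5) AND (NOT A1 OR A4 OR NOT A5) AND (NOT A1 OR NOT A4 OR A5)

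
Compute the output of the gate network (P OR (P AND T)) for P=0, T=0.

Substituting: (0 OR (0 AND 0))
= 0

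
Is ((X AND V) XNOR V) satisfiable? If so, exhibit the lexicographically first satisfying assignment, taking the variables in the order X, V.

X=0, V=0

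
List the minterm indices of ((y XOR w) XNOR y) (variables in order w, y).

Σm(0, 1) = (NOT w AND NOT y) OR (NOT w AND y)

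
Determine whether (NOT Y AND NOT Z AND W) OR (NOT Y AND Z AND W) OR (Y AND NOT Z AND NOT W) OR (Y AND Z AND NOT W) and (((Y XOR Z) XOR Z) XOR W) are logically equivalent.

Yes, they are equivalent — the two output columns agree on all 8 assignments:
Y | Z | W | Expression 1 | Expression 2
---------------------------------------
0 | 0 | 0 | 0 | 0
0 | 0 | 1 | 1 | 1
0 | 1 | 0 | 0 | 0
0 | 1 | 1 | 1 | 1
1 | 0 | 0 | 1 | 1
1 | 0 | 1 | 0 | 0
1 | 1 | 0 | 1 | 1
1 | 1 | 1 | 0 | 0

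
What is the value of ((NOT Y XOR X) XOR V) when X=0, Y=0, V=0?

Substituting: ((NOT 0 XOR 0) XOR 0)
= 1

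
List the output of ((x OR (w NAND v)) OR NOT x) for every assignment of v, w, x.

v | w | x | Output
------------------
0 | 0 | 0 | 1
0 | 0 | 1 | 1
0 | 1 | 0 | 1
0 | 1 | 1 | 1
1 | 0 | 0 | 1
1 | 0 | 1 | 1
1 | 1 | 0 | 1
1 | 1 | 1 | 1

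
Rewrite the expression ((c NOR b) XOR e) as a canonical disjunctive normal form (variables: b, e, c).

(NOT b AND NOT e AND NOT c) OR (NOT b AND e AND c) OR (b AND e AND NOT c) OR (b AND e AND c)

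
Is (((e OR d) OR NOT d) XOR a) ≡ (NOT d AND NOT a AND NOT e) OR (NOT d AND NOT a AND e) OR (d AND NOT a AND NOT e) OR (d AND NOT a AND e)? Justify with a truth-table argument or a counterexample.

Yes, they are equivalent — the two output columns agree on all 8 assignments:
d | a | e | Expression 1 | Expression 2
---------------------------------------
0 | 0 | 0 | 1 | 1
0 | 0 | 1 | 1 | 1
0 | 1 | 0 | 0 | 0
0 | 1 | 1 | 0 | 0
1 | 0 | 0 | 1 | 1
1 | 0 | 1 | 1 | 1
1 | 1 | 0 | 0 | 0
1 | 1 | 1 | 0 | 0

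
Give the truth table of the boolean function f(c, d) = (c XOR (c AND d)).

c | d | Output
--------------
0 | 0 | 0
0 | 1 | 0
1 | 0 | 1
1 | 1 | 0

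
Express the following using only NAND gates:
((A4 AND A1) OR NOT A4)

((((A4 NAND A1) NAND (A4 NAND A1)) NAND ((A4 NAND A1) NAND (A4 NAND A1))) NAND ((A4 NAND A4) NAND (A4 NAND A4)))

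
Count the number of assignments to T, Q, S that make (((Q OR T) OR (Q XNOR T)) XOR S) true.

Satisfying assignments: (0,0,0), (0,1,0), (1,0,0), (1,1,0)
Count: 4 out of 8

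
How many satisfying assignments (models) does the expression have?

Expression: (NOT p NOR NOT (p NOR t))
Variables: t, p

No assignment satisfies the expression.
Count: 0 out of 4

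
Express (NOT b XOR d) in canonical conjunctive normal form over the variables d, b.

(d OR NOT b) AND (NOT d OR b)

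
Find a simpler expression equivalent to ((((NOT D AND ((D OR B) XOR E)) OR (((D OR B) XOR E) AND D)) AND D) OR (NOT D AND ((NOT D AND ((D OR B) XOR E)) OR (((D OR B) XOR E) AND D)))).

By distribution ((E AND v) OR (E AND NOT v) = E) then distribution ((E AND v) OR (E AND NOT v) = E):
= ((D OR B) XOR E)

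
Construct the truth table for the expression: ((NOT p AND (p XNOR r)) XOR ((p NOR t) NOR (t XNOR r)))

r | t | p | Output
------------------
0 | 0 | 0 | 1
0 | 0 | 1 | 0
0 | 1 | 0 | 0
0 | 1 | 1 | 1
1 | 0 | 0 | 0
1 | 0 | 1 | 1
1 | 1 | 0 | 0
1 | 1 | 1 | 0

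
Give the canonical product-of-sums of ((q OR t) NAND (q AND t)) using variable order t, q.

ΠM(3) = (NOT t OR NOT q)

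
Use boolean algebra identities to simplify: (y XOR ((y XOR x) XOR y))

By XOR self-cancellation ((E XOR v) XOR v = E):
= (y XOR x)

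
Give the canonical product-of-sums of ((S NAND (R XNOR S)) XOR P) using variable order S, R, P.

ΠM(1, 3, 5, 6) = (S OR R OR NOT P) AND (S OR NOT R OR NOT P) AND (NOT S OR R OR NOT P) AND (NOT S OR NOT R OR P)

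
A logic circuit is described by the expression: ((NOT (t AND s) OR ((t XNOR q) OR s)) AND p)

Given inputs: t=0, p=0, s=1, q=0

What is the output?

Substituting: ((NOT (0 AND 1) OR ((0 XNOR 0) OR 1)) AND 0)
= 0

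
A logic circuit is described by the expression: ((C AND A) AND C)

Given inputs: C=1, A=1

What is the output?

Substituting: ((1 AND 1) AND 1)
= 1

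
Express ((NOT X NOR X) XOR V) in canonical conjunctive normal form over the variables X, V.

(X OR V) AND (NOT X OR V)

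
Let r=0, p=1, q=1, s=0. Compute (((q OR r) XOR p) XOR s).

Substituting: (((1 OR 0) XOR 1) XOR 0)
= 0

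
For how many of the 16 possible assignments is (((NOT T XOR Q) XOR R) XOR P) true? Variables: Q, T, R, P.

Satisfying assignments: (0,0,0,0), (0,0,1,1), (0,1,0,1), (0,1,1,0), (1,0,0,1), (1,0,1,0), (1,1,0,0), (1,1,1,1)
Count: 8 out of 16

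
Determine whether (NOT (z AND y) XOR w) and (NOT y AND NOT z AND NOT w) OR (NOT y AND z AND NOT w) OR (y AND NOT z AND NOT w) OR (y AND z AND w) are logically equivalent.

Yes, they are equivalent — the two output columns agree on all 8 assignments:
y | z | w | Expression 1 | Expression 2
---------------------------------------
0 | 0 | 0 | 1 | 1
0 | 0 | 1 | 0 | 0
0 | 1 | 0 | 1 | 1
0 | 1 | 1 | 0 | 0
1 | 0 | 0 | 1 | 1
1 | 0 | 1 | 0 | 0
1 | 1 | 0 | 0 | 0
1 | 1 | 1 | 1 | 1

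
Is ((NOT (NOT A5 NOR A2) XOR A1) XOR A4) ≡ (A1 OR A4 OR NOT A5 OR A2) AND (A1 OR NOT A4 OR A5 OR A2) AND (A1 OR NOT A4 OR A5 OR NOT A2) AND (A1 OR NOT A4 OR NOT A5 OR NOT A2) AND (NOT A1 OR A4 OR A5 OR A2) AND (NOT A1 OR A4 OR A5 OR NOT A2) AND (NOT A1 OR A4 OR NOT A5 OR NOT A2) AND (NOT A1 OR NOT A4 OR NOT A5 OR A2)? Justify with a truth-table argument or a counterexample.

Yes, they are equivalent — the two output columns agree on all 16 assignments:
A1 | A4 | A5 | A2 | Expression 1 | Expression 2
-----------------------------------------------
0 | 0 | 0 | 0 | 1 | 1
0 | 0 | 0 | 1 | 1 | 1
0 | 0 | 1 | 0 | 0 | 0
0 | 0 | 1 | 1 | 1 | 1
0 | 1 | 0 | 0 | 0 | 0
0 | 1 | 0 | 1 | 0 | 0
0 | 1 | 1 | 0 | 1 | 1
0 | 1 | 1 | 1 | 0 | 0
1 | 0 | 0 | 0 | 0 | 0
1 | 0 | 0 | 1 | 0 | 0
1 | 0 | 1 | 0 | 1 | 1
1 | 0 | 1 | 1 | 0 | 0
1 | 1 | 0 | 0 | 1 | 1
1 | 1 | 0 | 1 | 1 | 1
1 | 1 | 1 | 0 | 0 | 0
1 | 1 | 1 | 1 | 1 | 1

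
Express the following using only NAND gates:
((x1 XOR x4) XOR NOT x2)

((((x1 NAND (x1 NAND x4)) NAND (x4 NAND (x1 NAND x4))) NAND (((x1 NAND (x1 NAND x4)) NAND (x4 NAND (x1 NAND x4))) NAND (x2 NAND x2))) NAND ((x2 NAND x2) NAND (((x1 NAND (x1 NAND x4)) NAND (x4 NAND (x1 NAND x4))) NAND (x2 NAND x2))))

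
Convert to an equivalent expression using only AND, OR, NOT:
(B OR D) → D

NOT (B OR D) OR D
(Implication elimination: A → B = NOT A OR B)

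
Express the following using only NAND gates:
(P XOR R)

((P NAND (P NAND R)) NAND (R NAND (P NAND R)))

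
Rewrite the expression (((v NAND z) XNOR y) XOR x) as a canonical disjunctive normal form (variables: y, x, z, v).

(NOT y AND NOT x AND z AND v) OR (NOT y AND x AND NOT z AND NOT v) OR (NOT y AND x AND NOT z AND v) OR (NOT y AND x AND z AND NOT v) OR (y AND NOT x AND NOT z AND NOT v) OR (y AND NOT x AND NOT z AND v) OR (y AND NOT x AND z AND NOT v) OR (y AND x AND z AND v)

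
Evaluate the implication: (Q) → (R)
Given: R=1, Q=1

Antecedent (Q) = 1; consequent (R) = 1.
1 → 1 = 1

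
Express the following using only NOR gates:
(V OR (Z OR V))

((V NOR ((Z NOR V) NOR (Z NOR V))) NOR (V NOR ((Z NOR V) NOR (Z NOR V))))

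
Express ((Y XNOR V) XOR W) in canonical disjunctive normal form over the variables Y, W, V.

(NOT Y AND NOT W AND NOT V) OR (NOT Y AND W AND V) OR (Y AND NOT W AND V) OR (Y AND W AND NOT V)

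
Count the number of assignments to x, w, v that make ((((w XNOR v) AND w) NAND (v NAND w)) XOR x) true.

Satisfying assignments: (0,0,0), (0,0,1), (0,1,0), (0,1,1)
Count: 4 out of 8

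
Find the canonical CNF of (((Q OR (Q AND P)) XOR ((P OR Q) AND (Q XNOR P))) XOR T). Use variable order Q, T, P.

(Q OR T OR P) AND (Q OR T OR NOT P) AND (NOT Q OR T OR NOT P) AND (NOT Q OR NOT T OR P)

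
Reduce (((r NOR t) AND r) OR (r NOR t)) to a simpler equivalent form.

By absorption (E OR (E AND v) = E):
= (r NOR t)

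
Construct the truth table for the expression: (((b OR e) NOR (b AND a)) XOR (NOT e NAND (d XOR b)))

a | d | e | b | Output
----------------------
0 | 0 | 0 | 0 | 0
0 | 0 | 0 | 1 | 0
0 | 0 | 1 | 0 | 1
0 | 0 | 1 | 1 | 1
0 | 1 | 0 | 0 | 1
0 | 1 | 0 | 1 | 1
0 | 1 | 1 | 0 | 1
0 | 1 | 1 | 1 | 1
1 | 0 | 0 | 0 | 0
1 | 0 | 0 | 1 | 0
1 | 0 | 1 | 0 | 1
1 | 0 | 1 | 1 | 1
1 | 1 | 0 | 0 | 1
1 | 1 | 0 | 1 | 1
1 | 1 | 1 | 0 | 1
1 | 1 | 1 | 1 | 1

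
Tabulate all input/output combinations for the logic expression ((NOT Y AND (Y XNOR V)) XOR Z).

Z | Y | V | Output
------------------
0 | 0 | 0 | 1
0 | 0 | 1 | 0
0 | 1 | 0 | 0
0 | 1 | 1 | 0
1 | 0 | 0 | 0
1 | 0 | 1 | 1
1 | 1 | 0 | 1
1 | 1 | 1 | 1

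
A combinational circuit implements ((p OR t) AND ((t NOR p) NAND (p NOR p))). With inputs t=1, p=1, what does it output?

Substituting: ((1 OR 1) AND ((1 NOR 1) NAND (1 NOR 1)))
= 1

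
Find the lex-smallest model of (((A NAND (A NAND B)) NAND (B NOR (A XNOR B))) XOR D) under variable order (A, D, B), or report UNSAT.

A=0, D=0, B=0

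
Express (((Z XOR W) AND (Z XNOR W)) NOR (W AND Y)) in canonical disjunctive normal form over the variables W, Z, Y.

(NOT W AND NOT Z AND NOT Y) OR (NOT W AND NOT Z AND Y) OR (NOT W AND Z AND NOT Y) OR (NOT W AND Z AND Y) OR (W AND NOT Z AND NOT Y) OR (W AND Z AND NOT Y)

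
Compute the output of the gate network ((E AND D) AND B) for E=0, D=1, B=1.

Substituting: ((0 AND 1) AND 1)
= 0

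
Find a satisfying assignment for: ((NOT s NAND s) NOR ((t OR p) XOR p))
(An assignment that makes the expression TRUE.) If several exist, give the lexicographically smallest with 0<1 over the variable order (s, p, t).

UNSATISFIABLE - no assignment makes this expression true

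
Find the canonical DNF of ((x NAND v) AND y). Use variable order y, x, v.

(y AND NOT x AND NOT v) OR (y AND NOT x AND v) OR (y AND x AND NOT v)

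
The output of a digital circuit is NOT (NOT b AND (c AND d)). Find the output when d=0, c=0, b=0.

Substituting: NOT (NOT 0 AND (0 AND 0))
= 1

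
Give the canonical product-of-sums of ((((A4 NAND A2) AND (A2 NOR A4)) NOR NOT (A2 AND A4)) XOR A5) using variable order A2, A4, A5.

ΠM(0, 2, 4, 7) = (A2 OR A4 OR A5) AND (A2 OR NOT A4 OR A5) AND (NOT A2 OR A4 OR A5) AND (NOT A2 OR NOT A4 OR NOT A5)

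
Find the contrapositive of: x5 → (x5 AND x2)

Contrapositive: NOT (x5 AND x2) → NOT x5
Note: A statement and its contrapositive are logically equivalent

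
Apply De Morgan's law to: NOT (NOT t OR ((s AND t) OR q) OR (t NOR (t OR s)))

t AND NOT ((s AND t) OR q) AND NOT (t NOR (t OR s))
De Morgan's: NOT(OR of terms) = AND of negations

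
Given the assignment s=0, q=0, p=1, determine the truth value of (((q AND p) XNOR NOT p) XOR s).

Substituting: (((0 AND 1) XNOR NOT 1) XOR 0)
= 1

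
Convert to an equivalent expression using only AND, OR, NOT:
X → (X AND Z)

NOT X OR (X AND Z)
(Implication elimination: A → B = NOT A OR B)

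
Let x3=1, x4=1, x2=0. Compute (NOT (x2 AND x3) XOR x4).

Substituting: (NOT (0 AND 1) XOR 1)
= 0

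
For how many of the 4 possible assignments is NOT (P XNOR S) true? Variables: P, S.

Satisfying assignments: (0,1), (1,0)
Count: 2 out of 4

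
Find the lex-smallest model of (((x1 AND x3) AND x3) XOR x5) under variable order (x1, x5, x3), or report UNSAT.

x1=0, x5=1, x3=0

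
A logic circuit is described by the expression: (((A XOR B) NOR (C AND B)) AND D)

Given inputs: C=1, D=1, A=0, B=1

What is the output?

Substituting: (((0 XOR 1) NOR (1 AND 1)) AND 1)
= 0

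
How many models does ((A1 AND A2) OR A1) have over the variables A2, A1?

Satisfying assignments: (0,1), (1,1)
Count: 2 out of 4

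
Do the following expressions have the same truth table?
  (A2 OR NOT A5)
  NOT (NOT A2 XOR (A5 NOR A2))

Yes, they are equivalent — the two output columns agree on all 4 assignments:
A2 | A5 | Expression 1 | Expression 2
-------------------------------------
0 | 0 | 1 | 1
0 | 1 | 0 | 0
1 | 0 | 1 | 1
1 | 1 | 1 | 1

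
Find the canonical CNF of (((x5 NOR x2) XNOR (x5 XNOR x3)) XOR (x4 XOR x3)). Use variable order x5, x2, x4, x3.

(x5 OR x2 OR NOT x4 OR x3) AND (x5 OR x2 OR NOT x4 OR NOT x3) AND (x5 OR NOT x2 OR x4 OR x3) AND (x5 OR NOT x2 OR x4 OR NOT x3) AND (NOT x5 OR x2 OR NOT x4 OR x3) AND (NOT x5 OR x2 OR NOT x4 OR NOT x3) AND (NOT x5 OR NOT x2 OR NOT x4 OR x3) AND (NOT x5 OR NOT x2 OR NOT x4 OR NOT x3)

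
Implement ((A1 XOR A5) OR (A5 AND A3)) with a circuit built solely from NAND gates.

((((A1 NAND (A1 NAND A5)) NAND (A5 NAND (A1 NAND A5))) NAND ((A1 NAND (A1 NAND A5)) NAND (A5 NAND (A1 NAND A5)))) NAND (((A5 NAND A3) NAND (A5 NAND A3)) NAND ((A5 NAND A3) NAND (A5 NAND A3))))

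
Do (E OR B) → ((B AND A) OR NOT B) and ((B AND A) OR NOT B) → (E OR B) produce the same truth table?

No, Converse is not equivalent to original (counterexample: B=0, E=0, A=0)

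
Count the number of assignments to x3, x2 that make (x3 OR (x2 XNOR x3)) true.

Satisfying assignments: (0,0), (1,0), (1,1)
Count: 3 out of 4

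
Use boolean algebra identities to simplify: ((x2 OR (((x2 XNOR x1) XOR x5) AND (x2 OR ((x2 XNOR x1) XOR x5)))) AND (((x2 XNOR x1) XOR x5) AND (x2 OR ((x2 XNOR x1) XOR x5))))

By absorption (E AND (E OR v) = E) then absorption (E AND (E OR v) = E):
= ((x2 XNOR x1) XOR x5)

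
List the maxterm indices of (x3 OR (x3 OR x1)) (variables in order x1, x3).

ΠM(0) = (x1 OR x3)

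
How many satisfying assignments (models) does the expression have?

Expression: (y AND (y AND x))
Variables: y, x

Satisfying assignments: (1,1)
Count: 1 out of 4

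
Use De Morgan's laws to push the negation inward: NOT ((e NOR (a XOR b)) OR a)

NOT (e NOR (a XOR b)) AND NOT a
De Morgan's: NOT(OR of terms) = AND of negations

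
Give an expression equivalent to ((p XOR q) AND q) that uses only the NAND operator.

((((p NAND (p NAND q)) NAND (q NAND (p NAND q))) NAND q) NAND (((p NAND (p NAND q)) NAND (q NAND (p NAND q))) NAND q))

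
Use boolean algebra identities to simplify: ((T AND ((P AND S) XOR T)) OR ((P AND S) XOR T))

By absorption (E OR (E AND v) = E):
= ((P AND S) XOR T)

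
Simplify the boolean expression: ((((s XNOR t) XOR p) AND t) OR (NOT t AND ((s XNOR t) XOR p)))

By distribution ((E AND v) OR (E AND NOT v) = E):
= ((s XNOR t) XOR p)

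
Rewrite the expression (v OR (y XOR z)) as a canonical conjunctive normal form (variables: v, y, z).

(v OR y OR z) AND (v OR NOT y OR NOT z)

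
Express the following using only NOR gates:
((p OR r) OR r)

((((p NOR r) NOR (p NOR r)) NOR r) NOR (((p NOR r) NOR (p NOR r)) NOR r))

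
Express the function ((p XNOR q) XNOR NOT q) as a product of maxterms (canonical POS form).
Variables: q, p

ΠM(1, 3) = (q OR NOT p) AND (NOT q OR NOT p)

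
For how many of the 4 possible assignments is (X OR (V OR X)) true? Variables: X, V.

Satisfying assignments: (0,1), (1,0), (1,1)
Count: 3 out of 4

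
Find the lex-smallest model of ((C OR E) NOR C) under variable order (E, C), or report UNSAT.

E=0, C=0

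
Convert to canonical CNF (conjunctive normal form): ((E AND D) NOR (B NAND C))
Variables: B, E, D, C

(B OR E OR D OR C) AND (B OR E OR D OR NOT C) AND (B OR E OR NOT D OR C) AND (B OR E OR NOT D OR NOT C) AND (B OR NOT E OR D OR C) AND (B OR NOT E OR D OR NOT C) AND (B OR NOT E OR NOT D OR C) AND (B OR NOT E OR NOT D OR NOT C) AND (NOT B OR E OR D OR C) AND (NOT B OR E OR NOT D OR C) AND (NOT B OR NOT E OR D OR C) AND (NOT B OR NOT E OR NOT D OR C) AND (NOT B OR NOT E OR NOT D OR NOT C)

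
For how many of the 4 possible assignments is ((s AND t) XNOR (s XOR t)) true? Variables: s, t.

Satisfying assignments: (0,0)
Count: 1 out of 4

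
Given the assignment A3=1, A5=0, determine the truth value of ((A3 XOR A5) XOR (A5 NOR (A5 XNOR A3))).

Substituting: ((1 XOR 0) XOR (0 NOR (0 XNOR 1)))
= 0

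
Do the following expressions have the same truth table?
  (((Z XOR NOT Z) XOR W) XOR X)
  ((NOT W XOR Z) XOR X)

No. Counterexample: with W=0, Z=1, X=0, Expression 1 = 1 but Expression 2 = 0.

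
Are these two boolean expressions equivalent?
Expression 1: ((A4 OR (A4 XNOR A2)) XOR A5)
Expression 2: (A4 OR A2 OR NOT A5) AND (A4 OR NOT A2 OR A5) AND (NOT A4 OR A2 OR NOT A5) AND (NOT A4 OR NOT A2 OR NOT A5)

Yes, they are equivalent — the two output columns agree on all 8 assignments:
A4 | A2 | A5 | Expression 1 | Expression 2
------------------------------------------
0 | 0 | 0 | 1 | 1
0 | 0 | 1 | 0 | 0
0 | 1 | 0 | 0 | 0
0 | 1 | 1 | 1 | 1
1 | 0 | 0 | 1 | 1
1 | 0 | 1 | 0 | 0
1 | 1 | 0 | 1 | 1
1 | 1 | 1 | 0 | 0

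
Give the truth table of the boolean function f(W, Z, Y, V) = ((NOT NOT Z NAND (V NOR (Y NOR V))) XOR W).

W | Z | Y | V | Output
----------------------
0 | 0 | 0 | 0 | 1
0 | 0 | 0 | 1 | 1
0 | 0 | 1 | 0 | 1
0 | 0 | 1 | 1 | 1
0 | 1 | 0 | 0 | 1
0 | 1 | 0 | 1 | 1
0 | 1 | 1 | 0 | 0
0 | 1 | 1 | 1 | 1
1 | 0 | 0 | 0 | 0
1 | 0 | 0 | 1 | 0
1 | 0 | 1 | 0 | 0
1 | 0 | 1 | 1 | 0
1 | 1 | 0 | 0 | 0
1 | 1 | 0 | 1 | 0
1 | 1 | 1 | 0 | 1
1 | 1 | 1 | 1 | 0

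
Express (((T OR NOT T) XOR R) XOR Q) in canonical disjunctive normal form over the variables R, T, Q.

(NOT R AND NOT T AND NOT Q) OR (NOT R AND T AND NOT Q) OR (R AND NOT T AND Q) OR (R AND T AND Q)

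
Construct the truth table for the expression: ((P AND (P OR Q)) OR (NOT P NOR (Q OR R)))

P | R | Q | Output
------------------
0 | 0 | 0 | 0
0 | 0 | 1 | 0
0 | 1 | 0 | 0
0 | 1 | 1 | 0
1 | 0 | 0 | 1
1 | 0 | 1 | 1
1 | 1 | 0 | 1
1 | 1 | 1 | 1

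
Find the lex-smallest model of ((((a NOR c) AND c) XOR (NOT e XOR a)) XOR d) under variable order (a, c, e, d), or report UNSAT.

a=0, c=0, e=0, d=0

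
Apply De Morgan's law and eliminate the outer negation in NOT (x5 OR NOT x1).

NOT x5 AND x1
De Morgan's: NOT(OR of terms) = AND of negations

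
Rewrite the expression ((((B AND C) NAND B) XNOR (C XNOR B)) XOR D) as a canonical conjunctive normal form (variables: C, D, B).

(C OR D OR NOT B) AND (C OR NOT D OR B) AND (NOT C OR D OR B) AND (NOT C OR D OR NOT B)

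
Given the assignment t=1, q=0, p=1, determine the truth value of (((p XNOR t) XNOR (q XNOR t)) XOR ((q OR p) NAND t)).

Substituting: (((1 XNOR 1) XNOR (0 XNOR 1)) XOR ((0 OR 1) NAND 1))
= 0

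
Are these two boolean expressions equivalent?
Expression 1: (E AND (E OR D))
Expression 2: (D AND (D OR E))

No. Counterexample: with D=0, E=1, Expression 1 = 1 but Expression 2 = 0.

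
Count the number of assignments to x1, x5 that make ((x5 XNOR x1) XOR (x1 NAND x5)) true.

Satisfying assignments: (0,1), (1,0), (1,1)
Count: 3 out of 4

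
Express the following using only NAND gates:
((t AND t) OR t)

((((t NAND t) NAND (t NAND t)) NAND ((t NAND t) NAND (t NAND t))) NAND (t NAND t))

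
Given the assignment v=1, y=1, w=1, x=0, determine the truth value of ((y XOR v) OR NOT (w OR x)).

Substituting: ((1 XOR 1) OR NOT (1 OR 0))
= 0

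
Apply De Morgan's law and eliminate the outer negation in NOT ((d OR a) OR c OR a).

NOT (d OR a) AND NOT c AND NOT a
De Morgan's: NOT(OR of terms) = AND of negations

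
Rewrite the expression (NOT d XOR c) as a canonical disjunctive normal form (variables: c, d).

(NOT c AND NOT d) OR (c AND d)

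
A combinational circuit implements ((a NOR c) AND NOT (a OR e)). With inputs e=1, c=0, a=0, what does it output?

Substituting: ((0 NOR 0) AND NOT (0 OR 1))
= 0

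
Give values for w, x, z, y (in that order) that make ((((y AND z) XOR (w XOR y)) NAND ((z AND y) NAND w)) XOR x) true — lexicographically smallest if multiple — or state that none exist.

w=0, x=0, z=0, y=0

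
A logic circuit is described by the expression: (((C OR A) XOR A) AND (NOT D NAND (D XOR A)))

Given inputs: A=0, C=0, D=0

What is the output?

Substituting: (((0 OR 0) XOR 0) AND (NOT 0 NAND (0 XOR 0)))
= 0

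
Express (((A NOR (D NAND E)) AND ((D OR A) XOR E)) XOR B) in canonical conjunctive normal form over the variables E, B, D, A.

(E OR B OR D OR A) AND (E OR B OR D OR NOT A) AND (E OR B OR NOT D OR A) AND (E OR B OR NOT D OR NOT A) AND (NOT E OR B OR D OR A) AND (NOT E OR B OR D OR NOT A) AND (NOT E OR B OR NOT D OR A) AND (NOT E OR B OR NOT D OR NOT A)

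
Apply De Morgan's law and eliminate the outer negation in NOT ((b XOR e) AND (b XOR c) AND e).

NOT (b XOR e) OR NOT (b XOR c) OR NOT e
De Morgan's: NOT(AND of terms) = OR of negations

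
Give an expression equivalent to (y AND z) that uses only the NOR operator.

((y NOR y) NOR (z NOR z))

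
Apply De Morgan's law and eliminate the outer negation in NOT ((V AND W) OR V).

NOT (V AND W) AND NOT V
De Morgan's: NOT(OR of terms) = AND of negations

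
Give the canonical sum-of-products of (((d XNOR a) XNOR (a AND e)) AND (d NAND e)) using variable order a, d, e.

Σm(2, 4) = (NOT a AND d AND NOT e) OR (a AND NOT d AND NOT e)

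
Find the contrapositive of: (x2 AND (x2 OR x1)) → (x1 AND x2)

Contrapositive: NOT (x1 AND x2) → NOT (x2 AND (x2 OR x1))
Note: A statement and its contrapositive are logically equivalent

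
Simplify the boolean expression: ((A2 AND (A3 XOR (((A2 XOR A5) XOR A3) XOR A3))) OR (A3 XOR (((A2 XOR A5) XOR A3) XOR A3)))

By absorption (E OR (E AND v) = E) then XOR self-cancellation ((E XOR v) XOR v = E):
= ((A2 XOR A5) XOR A3)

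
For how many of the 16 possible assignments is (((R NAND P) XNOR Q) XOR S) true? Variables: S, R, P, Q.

Satisfying assignments: (0,0,0,1), (0,0,1,1), (0,1,0,1), (0,1,1,0), (1,0,0,0), (1,0,1,0), (1,1,0,0), (1,1,1,1)
Count: 8 out of 16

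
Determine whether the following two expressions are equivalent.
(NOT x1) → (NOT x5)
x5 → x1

Yes, Contrapositive is always equivalent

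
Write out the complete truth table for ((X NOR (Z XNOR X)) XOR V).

V | Z | X | Output
------------------
0 | 0 | 0 | 0
0 | 0 | 1 | 0
0 | 1 | 0 | 1
0 | 1 | 1 | 0
1 | 0 | 0 | 1
1 | 0 | 1 | 1
1 | 1 | 0 | 0
1 | 1 | 1 | 1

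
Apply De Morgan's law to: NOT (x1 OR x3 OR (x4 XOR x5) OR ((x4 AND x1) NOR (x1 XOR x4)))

NOT x1 AND NOT x3 AND NOT (x4 XOR x5) AND NOT ((x4 AND x1) NOR (x1 XOR x4))
De Morgan's: NOT(OR of terms) = AND of negations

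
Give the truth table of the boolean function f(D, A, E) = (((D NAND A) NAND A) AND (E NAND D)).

D | A | E | Output
------------------
0 | 0 | 0 | 1
0 | 0 | 1 | 1
0 | 1 | 0 | 0
0 | 1 | 1 | 0
1 | 0 | 0 | 1
1 | 0 | 1 | 0
1 | 1 | 0 | 1
1 | 1 | 1 | 0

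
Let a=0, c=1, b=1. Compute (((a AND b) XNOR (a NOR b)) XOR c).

Substituting: (((0 AND 1) XNOR (0 NOR 1)) XOR 1)
= 0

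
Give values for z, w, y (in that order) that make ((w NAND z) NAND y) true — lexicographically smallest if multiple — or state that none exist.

z=0, w=0, y=0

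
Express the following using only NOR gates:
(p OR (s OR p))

((p NOR ((s NOR p) NOR (s NOR p))) NOR (p NOR ((s NOR p) NOR (s NOR p))))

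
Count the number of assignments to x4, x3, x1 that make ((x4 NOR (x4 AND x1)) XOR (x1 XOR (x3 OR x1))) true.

Satisfying assignments: (0,0,0), (0,0,1), (0,1,1), (1,1,0)
Count: 4 out of 8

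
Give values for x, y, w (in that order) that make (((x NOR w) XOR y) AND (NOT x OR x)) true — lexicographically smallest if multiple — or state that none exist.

x=0, y=0, w=0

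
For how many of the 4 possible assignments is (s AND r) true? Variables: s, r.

Satisfying assignments: (1,1)
Count: 1 out of 4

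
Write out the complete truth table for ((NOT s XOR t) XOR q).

t | q | s | Output
------------------
0 | 0 | 0 | 1
0 | 0 | 1 | 0
0 | 1 | 0 | 0
0 | 1 | 1 | 1
1 | 0 | 0 | 0
1 | 0 | 1 | 1
1 | 1 | 0 | 1
1 | 1 | 1 | 0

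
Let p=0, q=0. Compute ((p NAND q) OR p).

Substituting: ((0 NAND 0) OR 0)
= 1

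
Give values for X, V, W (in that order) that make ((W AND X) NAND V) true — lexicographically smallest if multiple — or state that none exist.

X=0, V=0, W=0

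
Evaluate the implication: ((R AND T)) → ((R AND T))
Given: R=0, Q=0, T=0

Antecedent ((R AND T)) = 0; consequent ((R AND T)) = 0.
0 → 0 = 1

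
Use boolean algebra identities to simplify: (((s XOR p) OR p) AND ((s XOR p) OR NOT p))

By distribution ((E OR v) AND (E OR NOT v) = E):
= (s XOR p)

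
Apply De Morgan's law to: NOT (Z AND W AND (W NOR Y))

NOT Z OR NOT W OR NOT (W NOR Y)
De Morgan's: NOT(AND of terms) = OR of negations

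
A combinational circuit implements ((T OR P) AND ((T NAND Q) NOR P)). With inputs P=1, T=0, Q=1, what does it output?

Substituting: ((0 OR 1) AND ((0 NAND 1) NOR 1))
= 0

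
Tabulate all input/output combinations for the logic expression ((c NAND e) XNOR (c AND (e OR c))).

e | c | Output
--------------
0 | 0 | 0
0 | 1 | 1
1 | 0 | 0
1 | 1 | 0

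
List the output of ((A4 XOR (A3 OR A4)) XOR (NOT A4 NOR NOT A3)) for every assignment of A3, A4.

A3 | A4 | Output
----------------
0 | 0 | 0
0 | 1 | 0
1 | 0 | 1
1 | 1 | 1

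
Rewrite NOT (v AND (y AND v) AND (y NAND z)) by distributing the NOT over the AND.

NOT v OR NOT (y AND v) OR NOT (y NAND z)
De Morgan's: NOT(AND of terms) = OR of negations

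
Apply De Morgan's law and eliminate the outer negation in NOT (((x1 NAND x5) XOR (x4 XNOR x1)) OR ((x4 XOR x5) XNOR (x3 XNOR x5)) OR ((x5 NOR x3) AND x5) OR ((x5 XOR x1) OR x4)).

NOT ((x1 NAND x5) XOR (x4 XNOR x1)) AND NOT ((x4 XOR x5) XNOR (x3 XNOR x5)) AND NOT ((x5 NOR x3) AND x5) AND NOT ((x5 XOR x1) OR x4)
De Morgan's: NOT(OR of terms) = AND of negations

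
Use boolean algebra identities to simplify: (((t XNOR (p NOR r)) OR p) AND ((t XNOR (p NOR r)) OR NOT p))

By distribution ((E OR v) AND (E OR NOT v) = E):
= (t XNOR (p NOR r))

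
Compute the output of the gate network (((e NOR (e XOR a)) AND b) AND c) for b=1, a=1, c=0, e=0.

Substituting: (((0 NOR (0 XOR 1)) AND 1) AND 0)
= 0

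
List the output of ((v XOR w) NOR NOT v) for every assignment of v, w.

v | w | Output
--------------
0 | 0 | 0
0 | 1 | 0
1 | 0 | 0
1 | 1 | 1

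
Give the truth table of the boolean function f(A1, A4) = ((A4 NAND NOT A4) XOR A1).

A1 | A4 | Output
----------------
0 | 0 | 1
0 | 1 | 1
1 | 0 | 0
1 | 1 | 0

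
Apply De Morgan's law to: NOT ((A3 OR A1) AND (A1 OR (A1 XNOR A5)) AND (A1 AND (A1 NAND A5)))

NOT (A3 OR A1) OR NOT (A1 OR (A1 XNOR A5)) OR NOT (A1 AND (A1 NAND A5))
De Morgan's: NOT(AND of terms) = OR of negations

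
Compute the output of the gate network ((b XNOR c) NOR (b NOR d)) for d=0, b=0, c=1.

Substituting: ((0 XNOR 1) NOR (0 NOR 0))
= 0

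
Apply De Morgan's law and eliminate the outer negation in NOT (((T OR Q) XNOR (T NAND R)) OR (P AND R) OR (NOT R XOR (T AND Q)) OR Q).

NOT ((T OR Q) XNOR (T NAND R)) AND NOT (P AND R) AND NOT (NOT R XOR (T AND Q)) AND NOT Q
De Morgan's: NOT(OR of terms) = AND of negations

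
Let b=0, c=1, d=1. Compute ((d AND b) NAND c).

Substituting: ((1 AND 0) NAND 1)
= 1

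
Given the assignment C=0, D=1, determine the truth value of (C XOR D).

Substituting: (0 XOR 1)
= 1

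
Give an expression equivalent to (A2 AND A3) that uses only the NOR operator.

((A2 NOR A2) NOR (A3 NOR A3))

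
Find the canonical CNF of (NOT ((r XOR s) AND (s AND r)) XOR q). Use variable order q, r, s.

(NOT q OR r OR s) AND (NOT q OR r OR NOT s) AND (NOT q OR NOT r OR s) AND (NOT q OR NOT r OR NOT s)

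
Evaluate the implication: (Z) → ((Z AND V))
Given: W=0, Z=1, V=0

Antecedent (Z) = 1; consequent ((Z AND V)) = 0.
1 → 0 = 0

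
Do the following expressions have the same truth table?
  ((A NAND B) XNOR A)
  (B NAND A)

No. Counterexample: with B=0, A=0, Expression 1 = 0 but Expression 2 = 1.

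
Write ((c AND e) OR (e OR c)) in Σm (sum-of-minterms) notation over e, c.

Σm(1, 2, 3) = (NOT e AND c) OR (e AND NOT c) OR (e AND c)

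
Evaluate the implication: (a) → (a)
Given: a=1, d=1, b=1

Antecedent (a) = 1; consequent (a) = 1.
1 → 1 = 1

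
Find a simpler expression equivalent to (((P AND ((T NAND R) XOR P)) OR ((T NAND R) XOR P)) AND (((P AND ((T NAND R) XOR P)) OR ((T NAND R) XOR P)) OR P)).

By absorption (E AND (E OR v) = E) then absorption (E OR (E AND v) = E):
= ((T NAND R) XOR P)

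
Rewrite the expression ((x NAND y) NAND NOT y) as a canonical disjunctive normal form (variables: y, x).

(y AND NOT x) OR (y AND x)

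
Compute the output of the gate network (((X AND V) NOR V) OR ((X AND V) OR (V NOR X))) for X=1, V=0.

Substituting: (((1 AND 0) NOR 0) OR ((1 AND 0) OR (0 NOR 1)))
= 1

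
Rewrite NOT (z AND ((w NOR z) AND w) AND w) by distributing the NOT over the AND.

NOT z OR NOT ((w NOR z) AND w) OR NOT w
De Morgan's: NOT(AND of terms) = OR of negations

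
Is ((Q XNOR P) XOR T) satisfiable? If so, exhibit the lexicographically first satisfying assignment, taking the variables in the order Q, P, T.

Q=0, P=0, T=0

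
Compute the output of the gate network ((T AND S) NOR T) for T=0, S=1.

Substituting: ((0 AND 1) NOR 0)
= 1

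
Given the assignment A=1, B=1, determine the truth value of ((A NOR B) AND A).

Substituting: ((1 NOR 1) AND 1)
= 0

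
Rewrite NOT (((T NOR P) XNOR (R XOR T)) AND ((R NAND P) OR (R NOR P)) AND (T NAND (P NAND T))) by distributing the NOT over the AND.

NOT ((T NOR P) XNOR (R XOR T)) OR NOT ((R NAND P) OR (R NOR P)) OR NOT (T NAND (P NAND T))
De Morgan's: NOT(AND of terms) = OR of negations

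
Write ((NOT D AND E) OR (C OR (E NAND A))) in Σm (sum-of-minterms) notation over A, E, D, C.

Σm(0, 1, 2, 3, 4, 5, 6, 7, 8, 9, 10, 11, 12, 13, 15) = (NOT A AND NOT E AND NOT D AND NOT C) OR (NOT A AND NOT E AND NOT D AND C) OR (NOT A AND NOT E AND D AND NOT C) OR (NOT A AND NOT E AND D AND C) OR (NOT A AND E AND NOT D AND NOT C) OR (NOT A AND E AND NOT D AND C) OR (NOT A AND E AND D AND NOT C) OR (NOT A AND E AND D AND C) OR (A AND NOT E AND NOT D AND NOT C) OR (A AND NOT E AND NOT D AND C) OR (A AND NOT E AND D AND NOT C) OR (A AND NOT E AND D AND C) OR (A AND E AND NOT D AND NOT C) OR (A AND E AND NOT D AND C) OR (A AND E AND D AND C)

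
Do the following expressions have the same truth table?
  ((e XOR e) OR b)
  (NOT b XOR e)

No. Counterexample: with e=0, b=0, Expression 1 = 0 but Expression 2 = 1.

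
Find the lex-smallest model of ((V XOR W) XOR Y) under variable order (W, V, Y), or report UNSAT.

W=0, V=0, Y=1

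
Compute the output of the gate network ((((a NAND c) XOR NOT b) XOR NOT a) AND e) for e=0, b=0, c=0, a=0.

Substituting: ((((0 NAND 0) XOR NOT 0) XOR NOT 0) AND 0)
= 0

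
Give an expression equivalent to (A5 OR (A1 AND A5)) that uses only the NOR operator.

((A5 NOR ((A1 NOR A1) NOR (A5 NOR A5))) NOR (A5 NOR ((A1 NOR A1) NOR (A5 NOR A5))))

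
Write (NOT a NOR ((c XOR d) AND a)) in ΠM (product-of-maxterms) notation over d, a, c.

ΠM(0, 1, 3, 4, 5, 6) = (d OR a OR c) AND (d OR a OR NOT c) AND (d OR NOT a OR NOT c) AND (NOT d OR a OR c) AND (NOT d OR a OR NOT c) AND (NOT d OR NOT a OR c)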